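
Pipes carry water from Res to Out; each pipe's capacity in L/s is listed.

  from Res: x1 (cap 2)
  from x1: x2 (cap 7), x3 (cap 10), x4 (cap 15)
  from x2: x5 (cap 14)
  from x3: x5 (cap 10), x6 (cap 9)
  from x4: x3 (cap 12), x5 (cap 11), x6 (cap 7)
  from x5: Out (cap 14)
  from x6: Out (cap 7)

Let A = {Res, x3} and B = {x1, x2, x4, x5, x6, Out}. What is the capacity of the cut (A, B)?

21

Edges leaving {Res, x3}: Res→x1 (2), x3→x5 (10), x3→x6 (9).
Cut capacity = 2 + 10 + 9 = 21.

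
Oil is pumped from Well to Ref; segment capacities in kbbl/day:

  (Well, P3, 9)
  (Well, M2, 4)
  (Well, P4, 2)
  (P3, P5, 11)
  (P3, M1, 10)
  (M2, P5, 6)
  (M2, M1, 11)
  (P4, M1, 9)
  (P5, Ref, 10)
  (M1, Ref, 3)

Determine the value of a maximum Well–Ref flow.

13

Augment Well→P3→P5→Ref: bottleneck 9, flow now 9.
Augment Well→M2→P5→Ref: bottleneck 1, flow now 10.
Augment Well→M2→M1→Ref: bottleneck 3, flow now 13.
No augmenting path remains; maximum flow = 13.
In the residual graph, reachable from Well: {Well, P3, M2, P4, P5, M1}.
Min-cut edges: P5→Ref (10), M1→Ref (3); capacity 10 + 3 = 13.
This cut is saturated, so no flow can exceed 13.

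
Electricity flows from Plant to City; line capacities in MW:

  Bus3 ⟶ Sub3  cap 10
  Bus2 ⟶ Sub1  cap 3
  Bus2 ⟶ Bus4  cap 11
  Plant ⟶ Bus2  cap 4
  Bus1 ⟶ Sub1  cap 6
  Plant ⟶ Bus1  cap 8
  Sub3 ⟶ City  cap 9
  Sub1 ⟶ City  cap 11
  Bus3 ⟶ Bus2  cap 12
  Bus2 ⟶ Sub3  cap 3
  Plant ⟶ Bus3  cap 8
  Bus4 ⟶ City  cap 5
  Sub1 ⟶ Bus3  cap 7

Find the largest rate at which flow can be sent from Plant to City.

Augment Plant→Bus3→Sub3→City: bottleneck 8, flow now 8.
Augment Plant→Bus2→Sub1→City: bottleneck 3, flow now 11.
Augment Plant→Bus2→Sub3→City: bottleneck 1, flow now 12.
Augment Plant→Bus1→Sub1→City: bottleneck 6, flow now 18.
No augmenting path remains; maximum flow = 18.
In the residual graph, reachable from Plant: {Plant, Bus1}.
Min-cut edges: Plant→Bus3 (8), Plant→Bus2 (4), Bus1→Sub1 (6); capacity 8 + 4 + 6 = 18.
This cut is saturated, so no flow can exceed 18.

18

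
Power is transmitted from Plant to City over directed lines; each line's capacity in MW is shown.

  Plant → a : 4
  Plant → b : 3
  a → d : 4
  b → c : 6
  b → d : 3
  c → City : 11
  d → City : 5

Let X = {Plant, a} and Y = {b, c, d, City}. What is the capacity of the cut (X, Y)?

Edges leaving {Plant, a}: Plant→b (3), a→d (4).
Cut capacity = 3 + 4 = 7.

7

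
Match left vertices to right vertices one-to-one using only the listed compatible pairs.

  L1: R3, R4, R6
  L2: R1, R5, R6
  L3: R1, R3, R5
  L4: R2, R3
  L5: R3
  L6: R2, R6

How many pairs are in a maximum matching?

6

Unit-capacity flow: source→left, listed edges, right→sink; max matching = max flow.
Augmenting path L1→R3 (+1); matched 1.
Augmenting path L2→R1 (+1); matched 2.
Augmenting path L3→R5 (+1); matched 3.
Augmenting path L4→R2 (+1); matched 4.
Augmenting path L6→R6 (+1); matched 5.
Augmenting path L5→R3→L1→R4 (+1); matched 6.
No augmenting path remains; maximum matching = 6.
König certificate: {L1, L2, L3, L4, L5, L6} is a vertex cover of size 6 (every listed pair touches it), so no matching can be larger.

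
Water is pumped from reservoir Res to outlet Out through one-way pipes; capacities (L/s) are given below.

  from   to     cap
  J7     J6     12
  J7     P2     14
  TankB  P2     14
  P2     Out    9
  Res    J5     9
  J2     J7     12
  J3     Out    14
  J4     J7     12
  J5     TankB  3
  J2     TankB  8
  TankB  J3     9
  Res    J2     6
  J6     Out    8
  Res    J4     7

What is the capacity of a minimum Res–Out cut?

Augment Res→J5→TankB→J3→Out: bottleneck 3, flow now 3.
Augment Res→J4→J7→J6→Out: bottleneck 7, flow now 10.
Augment Res→J2→J7→J6→Out: bottleneck 1, flow now 11.
Augment Res→J2→J7→P2→Out: bottleneck 5, flow now 16.
No augmenting path remains; maximum flow = 16.
By max-flow min-cut, the minimum cut capacity equals the max flow.
In the residual graph, reachable from Res: {Res, J5}.
Min-cut edges: Res→J4 (7), Res→J2 (6), J5→TankB (3); capacity 7 + 6 + 3 = 16.

16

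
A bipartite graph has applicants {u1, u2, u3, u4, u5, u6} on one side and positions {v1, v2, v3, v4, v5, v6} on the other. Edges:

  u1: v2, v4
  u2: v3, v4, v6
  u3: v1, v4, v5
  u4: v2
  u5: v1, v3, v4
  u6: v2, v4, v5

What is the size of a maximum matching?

6

Unit-capacity flow: source→left, listed edges, right→sink; max matching = max flow.
Augmenting path u1→v2 (+1); matched 1.
Augmenting path u2→v3 (+1); matched 2.
Augmenting path u3→v1 (+1); matched 3.
Augmenting path u5→v4 (+1); matched 4.
Augmenting path u6→v5 (+1); matched 5.
Augmenting path u4→v2→u1→v4→u5→v3→u2→v6 (+1); matched 6.
No augmenting path remains; maximum matching = 6.
König certificate: {u1, u2, u3, u4, u5, u6} is a vertex cover of size 6 (every listed pair touches it), so no matching can be larger.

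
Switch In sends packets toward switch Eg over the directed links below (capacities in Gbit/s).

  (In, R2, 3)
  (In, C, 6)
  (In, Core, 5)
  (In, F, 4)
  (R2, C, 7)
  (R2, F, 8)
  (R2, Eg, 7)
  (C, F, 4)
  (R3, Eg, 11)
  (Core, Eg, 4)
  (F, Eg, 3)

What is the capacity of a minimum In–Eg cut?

10

Augment In→R2→Eg: bottleneck 3, flow now 3.
Augment In→Core→Eg: bottleneck 4, flow now 7.
Augment In→F→Eg: bottleneck 3, flow now 10.
No augmenting path remains; maximum flow = 10.
By max-flow min-cut, the minimum cut capacity equals the max flow.
In the residual graph, reachable from In: {In, C, Core, F}.
Min-cut edges: In→R2 (3), Core→Eg (4), F→Eg (3); capacity 3 + 4 + 3 = 10.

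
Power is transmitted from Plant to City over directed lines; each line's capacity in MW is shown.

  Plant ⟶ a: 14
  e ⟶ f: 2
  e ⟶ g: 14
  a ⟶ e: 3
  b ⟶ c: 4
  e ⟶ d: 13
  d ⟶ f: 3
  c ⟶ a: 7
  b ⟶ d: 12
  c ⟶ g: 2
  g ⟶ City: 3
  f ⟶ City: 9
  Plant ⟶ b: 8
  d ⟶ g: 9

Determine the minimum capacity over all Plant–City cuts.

Augment Plant→a→e→f→City: bottleneck 2, flow now 2.
Augment Plant→a→e→g→City: bottleneck 1, flow now 3.
Augment Plant→b→c→g→City: bottleneck 2, flow now 5.
Augment Plant→b→d→f→City: bottleneck 3, flow now 8.
No augmenting path remains; maximum flow = 8.
By max-flow min-cut, the minimum cut capacity equals the max flow.
In the residual graph, reachable from Plant: {Plant, a, b, c, d, e, g}.
Min-cut edges: d→f (3), e→f (2), g→City (3); capacity 3 + 2 + 3 = 8.

8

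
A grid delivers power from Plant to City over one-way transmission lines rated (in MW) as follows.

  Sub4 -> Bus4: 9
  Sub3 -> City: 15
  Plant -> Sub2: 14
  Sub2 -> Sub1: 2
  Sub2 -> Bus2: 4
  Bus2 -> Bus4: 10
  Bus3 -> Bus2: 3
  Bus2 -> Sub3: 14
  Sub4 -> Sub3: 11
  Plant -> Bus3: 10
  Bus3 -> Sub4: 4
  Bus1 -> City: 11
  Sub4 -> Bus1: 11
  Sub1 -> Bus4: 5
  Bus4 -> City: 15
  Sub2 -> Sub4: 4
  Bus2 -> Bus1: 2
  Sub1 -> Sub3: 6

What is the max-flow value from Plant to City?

17

Augment Plant→Sub2→Sub4→Sub3→City: bottleneck 4, flow now 4.
Augment Plant→Sub2→Bus2→Sub3→City: bottleneck 4, flow now 8.
Augment Plant→Sub2→Sub1→Sub3→City: bottleneck 2, flow now 10.
Augment Plant→Bus3→Sub4→Sub3→City: bottleneck 4, flow now 14.
Augment Plant→Bus3→Bus2→Sub3→City: bottleneck 1, flow now 15.
Augment Plant→Bus3→Bus2→Bus4→City: bottleneck 2, flow now 17.
No augmenting path remains; maximum flow = 17.
In the residual graph, reachable from Plant: {Plant, Sub2, Bus3}.
Min-cut edges: Sub2→Sub4 (4), Sub2→Bus2 (4), Sub2→Sub1 (2), Bus3→Sub4 (4), Bus3→Bus2 (3); capacity 4 + 4 + 2 + 4 + 3 = 17.
This cut is saturated, so no flow can exceed 17.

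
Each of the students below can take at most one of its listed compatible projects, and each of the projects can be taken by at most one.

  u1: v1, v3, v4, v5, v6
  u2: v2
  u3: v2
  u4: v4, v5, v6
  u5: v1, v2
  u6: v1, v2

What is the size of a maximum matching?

Unit-capacity flow: source→left, listed edges, right→sink; max matching = max flow.
Augmenting path u1→v1 (+1); matched 1.
Augmenting path u2→v2 (+1); matched 2.
Augmenting path u4→v4 (+1); matched 3.
Augmenting path u5→v1→u1→v3 (+1); matched 4.
No augmenting path remains; maximum matching = 4.
König certificate: {u1, u4, v1, v2} is a vertex cover of size 4 (every listed pair touches it), so no matching can be larger.

4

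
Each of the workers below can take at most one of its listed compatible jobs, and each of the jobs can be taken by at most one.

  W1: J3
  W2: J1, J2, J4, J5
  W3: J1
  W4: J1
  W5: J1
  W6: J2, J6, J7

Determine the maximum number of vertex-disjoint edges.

Unit-capacity flow: source→left, listed edges, right→sink; max matching = max flow.
Augmenting path W1→J3 (+1); matched 1.
Augmenting path W2→J1 (+1); matched 2.
Augmenting path W6→J2 (+1); matched 3.
Augmenting path W3→J1→W2→J4 (+1); matched 4.
No augmenting path remains; maximum matching = 4.
König certificate: {W1, W2, W6, J1} is a vertex cover of size 4 (every listed pair touches it), so no matching can be larger.

4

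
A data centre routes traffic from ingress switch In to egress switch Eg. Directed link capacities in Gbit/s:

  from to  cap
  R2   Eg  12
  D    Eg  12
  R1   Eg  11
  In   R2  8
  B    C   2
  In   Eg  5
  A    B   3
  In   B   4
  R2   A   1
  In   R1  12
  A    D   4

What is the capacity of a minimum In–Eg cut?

Augment In→Eg: bottleneck 5, flow now 5.
Augment In→R2→Eg: bottleneck 8, flow now 13.
Augment In→R1→Eg: bottleneck 11, flow now 24.
No augmenting path remains; maximum flow = 24.
By max-flow min-cut, the minimum cut capacity equals the max flow.
In the residual graph, reachable from In: {In, B, R1, C}.
Min-cut edges: In→R2 (8), In→Eg (5), R1→Eg (11); capacity 8 + 5 + 11 = 24.

24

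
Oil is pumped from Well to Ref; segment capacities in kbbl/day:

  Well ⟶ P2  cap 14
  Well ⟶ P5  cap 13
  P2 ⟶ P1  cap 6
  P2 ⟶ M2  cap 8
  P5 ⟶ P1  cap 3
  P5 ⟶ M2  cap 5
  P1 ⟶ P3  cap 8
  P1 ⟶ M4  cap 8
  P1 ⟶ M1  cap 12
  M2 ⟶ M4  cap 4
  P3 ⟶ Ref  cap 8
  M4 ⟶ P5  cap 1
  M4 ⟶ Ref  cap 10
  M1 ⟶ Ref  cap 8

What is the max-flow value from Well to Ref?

13

Augment Well→P2→P1→P3→Ref: bottleneck 6, flow now 6.
Augment Well→P2→M2→M4→Ref: bottleneck 4, flow now 10.
Augment Well→P5→P1→P3→Ref: bottleneck 2, flow now 12.
Augment Well→P5→P1→M4→Ref: bottleneck 1, flow now 13.
No augmenting path remains; maximum flow = 13.
In the residual graph, reachable from Well: {Well, P2, P5, M2}.
Min-cut edges: P2→P1 (6), P5→P1 (3), M2→M4 (4); capacity 6 + 3 + 4 = 13.
This cut is saturated, so no flow can exceed 13.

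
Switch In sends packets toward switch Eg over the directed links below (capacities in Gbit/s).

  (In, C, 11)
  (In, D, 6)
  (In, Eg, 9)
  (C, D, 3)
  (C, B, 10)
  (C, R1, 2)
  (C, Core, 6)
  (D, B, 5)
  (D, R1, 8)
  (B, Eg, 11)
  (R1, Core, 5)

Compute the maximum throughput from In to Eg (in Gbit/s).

Augment In→Eg: bottleneck 9, flow now 9.
Augment In→C→B→Eg: bottleneck 10, flow now 19.
Augment In→D→B→Eg: bottleneck 1, flow now 20.
No augmenting path remains; maximum flow = 20.
In the residual graph, reachable from In: {In, C, D, B, R1, Core}.
Min-cut edges: In→Eg (9), B→Eg (11); capacity 9 + 11 = 20.
This cut is saturated, so no flow can exceed 20.

20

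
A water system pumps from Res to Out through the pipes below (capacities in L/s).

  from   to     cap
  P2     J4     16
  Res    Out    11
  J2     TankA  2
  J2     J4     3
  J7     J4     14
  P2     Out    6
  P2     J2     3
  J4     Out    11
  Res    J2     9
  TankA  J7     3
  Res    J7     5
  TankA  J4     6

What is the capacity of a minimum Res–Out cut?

21

Augment Res→Out: bottleneck 11, flow now 11.
Augment Res→J2→J4→Out: bottleneck 3, flow now 14.
Augment Res→J7→J4→Out: bottleneck 5, flow now 19.
Augment Res→J2→TankA→J4→Out: bottleneck 2, flow now 21.
No augmenting path remains; maximum flow = 21.
By max-flow min-cut, the minimum cut capacity equals the max flow.
In the residual graph, reachable from Res: {Res, J2}.
Min-cut edges: Res→J7 (5), Res→Out (11), J2→TankA (2), J2→J4 (3); capacity 5 + 11 + 2 + 3 = 21.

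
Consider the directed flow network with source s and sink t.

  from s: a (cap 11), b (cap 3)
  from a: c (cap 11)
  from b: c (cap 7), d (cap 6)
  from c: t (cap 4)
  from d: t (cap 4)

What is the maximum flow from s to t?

7

Augment s→a→c→t: bottleneck 4, flow now 4.
Augment s→b→d→t: bottleneck 3, flow now 7.
No augmenting path remains; maximum flow = 7.
In the residual graph, reachable from s: {s, a, c}.
Min-cut edges: s→b (3), c→t (4); capacity 3 + 4 = 7.
This cut is saturated, so no flow can exceed 7.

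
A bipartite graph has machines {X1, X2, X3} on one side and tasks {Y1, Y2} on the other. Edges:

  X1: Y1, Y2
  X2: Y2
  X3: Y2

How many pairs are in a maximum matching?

Unit-capacity flow: source→left, listed edges, right→sink; max matching = max flow.
Augmenting path X1→Y1 (+1); matched 1.
Augmenting path X2→Y2 (+1); matched 2.
No augmenting path remains; maximum matching = 2.
König certificate: {X1, Y2} is a vertex cover of size 2 (every listed pair touches it), so no matching can be larger.

2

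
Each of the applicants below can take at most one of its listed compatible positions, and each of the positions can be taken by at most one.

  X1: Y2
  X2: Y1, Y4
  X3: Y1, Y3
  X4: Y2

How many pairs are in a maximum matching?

Unit-capacity flow: source→left, listed edges, right→sink; max matching = max flow.
Augmenting path X1→Y2 (+1); matched 1.
Augmenting path X2→Y1 (+1); matched 2.
Augmenting path X3→Y3 (+1); matched 3.
No augmenting path remains; maximum matching = 3.
König certificate: {X2, X3, Y2} is a vertex cover of size 3 (every listed pair touches it), so no matching can be larger.

3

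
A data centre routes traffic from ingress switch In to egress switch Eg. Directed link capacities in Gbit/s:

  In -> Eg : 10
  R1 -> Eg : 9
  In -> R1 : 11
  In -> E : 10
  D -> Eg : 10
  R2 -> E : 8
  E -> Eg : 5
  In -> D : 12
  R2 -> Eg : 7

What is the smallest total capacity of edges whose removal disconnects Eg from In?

34

Augment In→Eg: bottleneck 10, flow now 10.
Augment In→R1→Eg: bottleneck 9, flow now 19.
Augment In→D→Eg: bottleneck 10, flow now 29.
Augment In→E→Eg: bottleneck 5, flow now 34.
No augmenting path remains; maximum flow = 34.
By max-flow min-cut, the minimum cut capacity equals the max flow.
In the residual graph, reachable from In: {In, R1, D, E}.
Min-cut edges: In→Eg (10), R1→Eg (9), D→Eg (10), E→Eg (5); capacity 10 + 9 + 10 + 5 = 34.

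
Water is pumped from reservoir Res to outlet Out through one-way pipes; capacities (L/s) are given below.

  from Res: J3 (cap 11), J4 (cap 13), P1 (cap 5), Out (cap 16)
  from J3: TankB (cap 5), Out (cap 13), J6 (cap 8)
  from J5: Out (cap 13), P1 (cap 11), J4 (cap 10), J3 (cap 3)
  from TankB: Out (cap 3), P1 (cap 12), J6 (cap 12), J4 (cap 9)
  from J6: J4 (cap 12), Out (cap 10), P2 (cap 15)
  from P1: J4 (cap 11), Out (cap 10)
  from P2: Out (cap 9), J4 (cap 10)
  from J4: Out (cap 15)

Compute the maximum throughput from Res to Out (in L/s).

Augment Res→Out: bottleneck 16, flow now 16.
Augment Res→J3→Out: bottleneck 11, flow now 27.
Augment Res→P1→Out: bottleneck 5, flow now 32.
Augment Res→J4→Out: bottleneck 13, flow now 45.
No augmenting path remains; maximum flow = 45.
In the residual graph, reachable from Res: {Res}.
Min-cut edges: Res→J3 (11), Res→P1 (5), Res→J4 (13), Res→Out (16); capacity 11 + 5 + 13 + 16 = 45.
This cut is saturated, so no flow can exceed 45.

45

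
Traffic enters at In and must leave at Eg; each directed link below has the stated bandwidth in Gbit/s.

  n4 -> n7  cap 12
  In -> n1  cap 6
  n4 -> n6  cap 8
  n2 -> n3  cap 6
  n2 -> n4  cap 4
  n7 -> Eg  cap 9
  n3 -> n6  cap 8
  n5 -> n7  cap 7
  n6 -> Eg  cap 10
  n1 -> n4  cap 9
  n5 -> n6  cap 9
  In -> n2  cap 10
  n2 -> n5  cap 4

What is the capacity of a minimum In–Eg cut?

Augment In→n1→n4→n6→Eg: bottleneck 6, flow now 6.
Augment In→n2→n3→n6→Eg: bottleneck 4, flow now 10.
Augment In→n2→n4→n7→Eg: bottleneck 4, flow now 14.
Augment In→n2→n5→n7→Eg: bottleneck 2, flow now 16.
No augmenting path remains; maximum flow = 16.
By max-flow min-cut, the minimum cut capacity equals the max flow.
In the residual graph, reachable from In: {In}.
Min-cut edges: In→n1 (6), In→n2 (10); capacity 6 + 10 = 16.

16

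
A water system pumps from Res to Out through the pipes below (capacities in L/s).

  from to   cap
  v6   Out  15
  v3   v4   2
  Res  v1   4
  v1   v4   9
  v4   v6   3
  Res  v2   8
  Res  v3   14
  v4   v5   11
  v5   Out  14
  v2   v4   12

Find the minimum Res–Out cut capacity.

14

Augment Res→v1→v4→v5→Out: bottleneck 4, flow now 4.
Augment Res→v2→v4→v5→Out: bottleneck 7, flow now 11.
Augment Res→v2→v4→v6→Out: bottleneck 1, flow now 12.
Augment Res→v3→v4→v6→Out: bottleneck 2, flow now 14.
No augmenting path remains; maximum flow = 14.
By max-flow min-cut, the minimum cut capacity equals the max flow.
In the residual graph, reachable from Res: {Res, v3}.
Min-cut edges: Res→v1 (4), Res→v2 (8), v3→v4 (2); capacity 4 + 8 + 2 = 14.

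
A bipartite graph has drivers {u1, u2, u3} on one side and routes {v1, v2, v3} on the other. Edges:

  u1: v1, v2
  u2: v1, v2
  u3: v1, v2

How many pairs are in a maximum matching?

2

Unit-capacity flow: source→left, listed edges, right→sink; max matching = max flow.
Augmenting path u1→v1 (+1); matched 1.
Augmenting path u2→v2 (+1); matched 2.
No augmenting path remains; maximum matching = 2.
König certificate: {v1, v2} is a vertex cover of size 2 (every listed pair touches it), so no matching can be larger.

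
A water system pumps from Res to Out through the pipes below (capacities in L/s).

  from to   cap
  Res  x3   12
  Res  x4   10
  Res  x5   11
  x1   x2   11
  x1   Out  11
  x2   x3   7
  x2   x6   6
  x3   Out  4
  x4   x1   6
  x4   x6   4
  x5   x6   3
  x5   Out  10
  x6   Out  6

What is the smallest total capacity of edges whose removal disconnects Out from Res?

Augment Res→x3→Out: bottleneck 4, flow now 4.
Augment Res→x5→Out: bottleneck 10, flow now 14.
Augment Res→x4→x1→Out: bottleneck 6, flow now 20.
Augment Res→x4→x6→Out: bottleneck 4, flow now 24.
Augment Res→x5→x6→Out: bottleneck 1, flow now 25.
No augmenting path remains; maximum flow = 25.
By max-flow min-cut, the minimum cut capacity equals the max flow.
In the residual graph, reachable from Res: {Res, x3}.
Min-cut edges: Res→x4 (10), Res→x5 (11), x3→Out (4); capacity 10 + 11 + 4 = 25.

25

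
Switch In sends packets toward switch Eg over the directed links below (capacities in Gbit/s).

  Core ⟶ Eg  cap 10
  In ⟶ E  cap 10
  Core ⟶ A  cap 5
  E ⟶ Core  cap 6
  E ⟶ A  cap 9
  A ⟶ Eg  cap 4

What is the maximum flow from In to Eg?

10

Augment In→E→Core→Eg: bottleneck 6, flow now 6.
Augment In→E→A→Eg: bottleneck 4, flow now 10.
No augmenting path remains; maximum flow = 10.
In the residual graph, reachable from In: {In}.
Min-cut edges: In→E (10); capacity 10 = 10.
This cut is saturated, so no flow can exceed 10.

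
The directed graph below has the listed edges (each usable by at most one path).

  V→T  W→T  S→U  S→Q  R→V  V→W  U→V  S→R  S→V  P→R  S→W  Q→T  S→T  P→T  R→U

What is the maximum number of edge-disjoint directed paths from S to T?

4

Assign every edge capacity 1; by Menger, the answer equals the max flow.
Path S→T (+1); total 1.
Path S→Q→T (+1); total 2.
Path S→V→T (+1); total 3.
Path S→W→T (+1); total 4.
No residual S→T path; max flow = 4.
Certifying cut of size 4: {S→Q, S→T, V→T, W→T}.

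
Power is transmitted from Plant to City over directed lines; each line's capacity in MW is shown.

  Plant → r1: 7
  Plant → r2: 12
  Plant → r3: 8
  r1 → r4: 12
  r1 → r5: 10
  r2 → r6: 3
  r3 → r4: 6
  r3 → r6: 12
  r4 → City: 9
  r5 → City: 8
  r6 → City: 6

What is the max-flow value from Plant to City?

18

Augment Plant→r1→r4→City: bottleneck 7, flow now 7.
Augment Plant→r2→r6→City: bottleneck 3, flow now 10.
Augment Plant→r3→r4→City: bottleneck 2, flow now 12.
Augment Plant→r3→r6→City: bottleneck 3, flow now 15.
Augment Plant→r3→r4→r1→r5→City: bottleneck 3, flow now 18. (uses reverse residual edge)
No augmenting path remains; maximum flow = 18.
In the residual graph, reachable from Plant: {Plant, r2}.
Min-cut edges: Plant→r1 (7), Plant→r3 (8), r2→r6 (3); capacity 7 + 8 + 3 = 18.
This cut is saturated, so no flow can exceed 18.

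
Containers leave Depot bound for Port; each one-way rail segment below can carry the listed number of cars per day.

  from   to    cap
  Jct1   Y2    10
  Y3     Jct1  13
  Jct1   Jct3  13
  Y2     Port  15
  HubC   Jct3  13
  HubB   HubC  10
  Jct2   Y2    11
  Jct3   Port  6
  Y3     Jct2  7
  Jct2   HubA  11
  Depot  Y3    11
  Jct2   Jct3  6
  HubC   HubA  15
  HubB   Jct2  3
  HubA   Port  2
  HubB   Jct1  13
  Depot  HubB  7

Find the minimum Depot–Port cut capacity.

Augment Depot→HubB→Jct2→Jct3→Port: bottleneck 3, flow now 3.
Augment Depot→HubB→Jct1→Jct3→Port: bottleneck 3, flow now 6.
Augment Depot→HubB→Jct1→Y2→Port: bottleneck 1, flow now 7.
Augment Depot→Y3→Jct2→Y2→Port: bottleneck 7, flow now 14.
Augment Depot→Y3→Jct1→Y2→Port: bottleneck 4, flow now 18.
No augmenting path remains; maximum flow = 18.
By max-flow min-cut, the minimum cut capacity equals the max flow.
In the residual graph, reachable from Depot: {Depot}.
Min-cut edges: Depot→HubB (7), Depot→Y3 (11); capacity 7 + 11 = 18.

18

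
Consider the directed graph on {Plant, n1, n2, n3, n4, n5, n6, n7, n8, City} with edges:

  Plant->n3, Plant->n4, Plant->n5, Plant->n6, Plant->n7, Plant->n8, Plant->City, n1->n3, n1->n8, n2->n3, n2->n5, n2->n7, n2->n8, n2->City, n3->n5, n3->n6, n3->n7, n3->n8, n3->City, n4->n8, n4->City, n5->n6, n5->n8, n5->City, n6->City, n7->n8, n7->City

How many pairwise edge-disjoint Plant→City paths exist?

6

Assign every edge capacity 1; by Menger, the answer equals the max flow.
Path Plant→City (+1); total 1.
Path Plant→n3→City (+1); total 2.
Path Plant→n4→City (+1); total 3.
Path Plant→n5→City (+1); total 4.
Path Plant→n6→City (+1); total 5.
Path Plant→n7→City (+1); total 6.
No residual Plant→City path; max flow = 6.
Certifying cut of size 6: {Plant→City, Plant→n3, Plant→n4, Plant→n5, Plant→n6, Plant→n7}.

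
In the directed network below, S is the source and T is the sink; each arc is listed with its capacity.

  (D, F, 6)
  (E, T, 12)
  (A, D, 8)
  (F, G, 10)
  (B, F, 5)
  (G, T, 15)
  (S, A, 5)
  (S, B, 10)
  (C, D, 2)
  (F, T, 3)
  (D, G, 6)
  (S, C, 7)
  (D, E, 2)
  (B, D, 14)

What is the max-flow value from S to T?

Augment S→B→F→T: bottleneck 3, flow now 3.
Augment S→A→D→E→T: bottleneck 2, flow now 5.
Augment S→A→D→G→T: bottleneck 3, flow now 8.
Augment S→B→D→G→T: bottleneck 3, flow now 11.
Augment S→B→F→G→T: bottleneck 2, flow now 13.
Augment S→B→D→F→G→T: bottleneck 2, flow now 15.
Augment S→C→D→F→G→T: bottleneck 2, flow now 17.
No augmenting path remains; maximum flow = 17.
In the residual graph, reachable from S: {S, C}.
Min-cut edges: S→A (5), S→B (10), C→D (2); capacity 5 + 10 + 2 = 17.
This cut is saturated, so no flow can exceed 17.

17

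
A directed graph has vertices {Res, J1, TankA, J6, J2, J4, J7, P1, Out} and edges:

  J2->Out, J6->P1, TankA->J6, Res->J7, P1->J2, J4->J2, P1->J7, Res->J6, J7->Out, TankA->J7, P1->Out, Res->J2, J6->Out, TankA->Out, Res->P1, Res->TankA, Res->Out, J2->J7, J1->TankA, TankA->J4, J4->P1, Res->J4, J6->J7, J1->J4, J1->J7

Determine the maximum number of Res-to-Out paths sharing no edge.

Assign every edge capacity 1; by Menger, the answer equals the max flow.
Path Res→Out (+1); total 1.
Path Res→TankA→Out (+1); total 2.
Path Res→J6→Out (+1); total 3.
Path Res→J2→Out (+1); total 4.
Path Res→J7→Out (+1); total 5.
Path Res→P1→Out (+1); total 6.
No residual Res→Out path; max flow = 6.
Certifying cut of size 6: {J2→Out, J7→Out, P1→Out, Res→J6, Res→Out, Res→TankA}.

6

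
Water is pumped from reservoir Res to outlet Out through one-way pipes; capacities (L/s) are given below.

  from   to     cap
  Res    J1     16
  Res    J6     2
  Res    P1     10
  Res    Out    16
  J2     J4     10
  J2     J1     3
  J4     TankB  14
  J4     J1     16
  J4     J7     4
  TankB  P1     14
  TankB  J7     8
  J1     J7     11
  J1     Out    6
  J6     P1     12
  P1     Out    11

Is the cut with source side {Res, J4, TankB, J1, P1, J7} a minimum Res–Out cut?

No — its capacity is 35, but the minimum cut has capacity 33.

Given cut capacity: 2 + 16 + 6 + 11 = 35.
Augment Res→Out: bottleneck 16, flow now 16.
Augment Res→J1→Out: bottleneck 6, flow now 22.
Augment Res→P1→Out: bottleneck 10, flow now 32.
Augment Res→J6→P1→Out: bottleneck 1, flow now 33.
No augmenting path remains; maximum flow = 33.
In the residual graph, reachable from Res: {Res, J1, J6, P1, J7}.
Min-cut edges: Res→Out (16), J1→Out (6), P1→Out (11); capacity 16 + 6 + 11 = 33.
Cut capacity 35 exceeds the max flow 33, so it is not minimum.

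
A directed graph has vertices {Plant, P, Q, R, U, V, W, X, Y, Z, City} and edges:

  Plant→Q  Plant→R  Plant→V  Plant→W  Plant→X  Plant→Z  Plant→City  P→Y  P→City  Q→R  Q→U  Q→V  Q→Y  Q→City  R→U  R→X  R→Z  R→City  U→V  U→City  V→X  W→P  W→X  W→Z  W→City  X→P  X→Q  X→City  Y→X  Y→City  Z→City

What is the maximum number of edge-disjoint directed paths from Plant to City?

Assign every edge capacity 1; by Menger, the answer equals the max flow.
Path Plant→City (+1); total 1.
Path Plant→Q→City (+1); total 2.
Path Plant→R→City (+1); total 3.
Path Plant→W→City (+1); total 4.
Path Plant→X→City (+1); total 5.
Path Plant→Z→City (+1); total 6.
Path Plant→V→X→P→City (+1); total 7.
No residual Plant→City path; max flow = 7.
Certifying cut of size 7: {Plant→City, Plant→Q, Plant→R, Plant→V, Plant→W, Plant→X, Plant→Z}.

7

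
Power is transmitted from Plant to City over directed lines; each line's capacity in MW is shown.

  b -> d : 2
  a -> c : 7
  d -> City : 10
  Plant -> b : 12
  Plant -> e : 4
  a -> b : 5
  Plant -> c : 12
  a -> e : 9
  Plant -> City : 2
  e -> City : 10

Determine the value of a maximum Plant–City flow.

Augment Plant→City: bottleneck 2, flow now 2.
Augment Plant→e→City: bottleneck 4, flow now 6.
Augment Plant→b→d→City: bottleneck 2, flow now 8.
No augmenting path remains; maximum flow = 8.
In the residual graph, reachable from Plant: {Plant, b, c}.
Min-cut edges: Plant→e (4), Plant→City (2), b→d (2); capacity 4 + 2 + 2 = 8.
This cut is saturated, so no flow can exceed 8.

8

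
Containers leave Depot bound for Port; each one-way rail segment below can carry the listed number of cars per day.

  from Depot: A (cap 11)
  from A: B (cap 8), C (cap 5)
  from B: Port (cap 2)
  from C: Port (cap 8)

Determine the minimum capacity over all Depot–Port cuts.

7

Augment Depot→A→B→Port: bottleneck 2, flow now 2.
Augment Depot→A→C→Port: bottleneck 5, flow now 7.
No augmenting path remains; maximum flow = 7.
By max-flow min-cut, the minimum cut capacity equals the max flow.
In the residual graph, reachable from Depot: {Depot, A, B}.
Min-cut edges: A→C (5), B→Port (2); capacity 5 + 2 = 7.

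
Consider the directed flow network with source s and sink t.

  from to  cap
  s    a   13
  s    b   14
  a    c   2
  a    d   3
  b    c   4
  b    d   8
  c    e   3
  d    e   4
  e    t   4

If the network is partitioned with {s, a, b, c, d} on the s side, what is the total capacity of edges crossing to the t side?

7

Edges leaving {s, a, b, c, d}: c→e (3), d→e (4).
Cut capacity = 3 + 4 = 7.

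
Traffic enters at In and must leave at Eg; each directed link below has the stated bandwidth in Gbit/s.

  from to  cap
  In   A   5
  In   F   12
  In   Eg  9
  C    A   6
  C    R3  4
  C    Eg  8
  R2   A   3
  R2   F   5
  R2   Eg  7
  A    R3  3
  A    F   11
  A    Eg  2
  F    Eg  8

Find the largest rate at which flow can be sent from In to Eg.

19

Augment In→Eg: bottleneck 9, flow now 9.
Augment In→A→Eg: bottleneck 2, flow now 11.
Augment In→F→Eg: bottleneck 8, flow now 19.
No augmenting path remains; maximum flow = 19.
In the residual graph, reachable from In: {In, A, R3, F}.
Min-cut edges: In→Eg (9), A→Eg (2), F→Eg (8); capacity 9 + 2 + 8 = 19.
This cut is saturated, so no flow can exceed 19.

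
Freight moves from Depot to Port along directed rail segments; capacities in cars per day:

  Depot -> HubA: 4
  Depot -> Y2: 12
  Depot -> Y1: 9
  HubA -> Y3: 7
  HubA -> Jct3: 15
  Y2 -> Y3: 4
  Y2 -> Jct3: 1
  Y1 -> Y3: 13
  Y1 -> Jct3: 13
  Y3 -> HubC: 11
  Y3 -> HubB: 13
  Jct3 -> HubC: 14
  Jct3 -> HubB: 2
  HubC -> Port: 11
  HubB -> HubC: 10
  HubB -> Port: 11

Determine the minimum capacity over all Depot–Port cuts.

18

Augment Depot→HubA→Y3→HubC→Port: bottleneck 4, flow now 4.
Augment Depot→Y2→Y3→HubC→Port: bottleneck 4, flow now 8.
Augment Depot→Y2→Jct3→HubC→Port: bottleneck 1, flow now 9.
Augment Depot→Y1→Y3→HubC→Port: bottleneck 2, flow now 11.
Augment Depot→Y1→Y3→HubB→Port: bottleneck 7, flow now 18.
No augmenting path remains; maximum flow = 18.
By max-flow min-cut, the minimum cut capacity equals the max flow.
In the residual graph, reachable from Depot: {Depot, Y2}.
Min-cut edges: Depot→HubA (4), Depot→Y1 (9), Y2→Y3 (4), Y2→Jct3 (1); capacity 4 + 9 + 4 + 1 = 18.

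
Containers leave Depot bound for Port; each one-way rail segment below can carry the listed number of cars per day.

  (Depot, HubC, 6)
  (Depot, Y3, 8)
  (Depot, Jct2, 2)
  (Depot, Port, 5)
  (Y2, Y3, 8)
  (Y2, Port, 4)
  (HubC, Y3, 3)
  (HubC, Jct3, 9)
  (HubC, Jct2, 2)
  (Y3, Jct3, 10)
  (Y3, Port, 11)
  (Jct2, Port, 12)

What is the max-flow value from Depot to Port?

20

Augment Depot→Port: bottleneck 5, flow now 5.
Augment Depot→Y3→Port: bottleneck 8, flow now 13.
Augment Depot→Jct2→Port: bottleneck 2, flow now 15.
Augment Depot→HubC→Y3→Port: bottleneck 3, flow now 18.
Augment Depot→HubC→Jct2→Port: bottleneck 2, flow now 20.
No augmenting path remains; maximum flow = 20.
In the residual graph, reachable from Depot: {Depot, HubC, Jct3}.
Min-cut edges: Depot→Y3 (8), Depot→Jct2 (2), Depot→Port (5), HubC→Y3 (3), HubC→Jct2 (2); capacity 8 + 2 + 5 + 3 + 2 = 20.
This cut is saturated, so no flow can exceed 20.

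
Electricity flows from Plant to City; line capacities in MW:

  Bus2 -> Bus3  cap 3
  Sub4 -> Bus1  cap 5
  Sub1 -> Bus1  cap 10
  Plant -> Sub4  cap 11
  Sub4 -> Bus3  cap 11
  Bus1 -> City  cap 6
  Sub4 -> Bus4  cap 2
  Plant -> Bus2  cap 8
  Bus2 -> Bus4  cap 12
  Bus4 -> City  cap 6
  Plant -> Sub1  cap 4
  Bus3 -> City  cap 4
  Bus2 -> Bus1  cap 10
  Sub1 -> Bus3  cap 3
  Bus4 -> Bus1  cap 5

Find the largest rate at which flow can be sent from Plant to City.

Augment Plant→Bus2→Bus3→City: bottleneck 3, flow now 3.
Augment Plant→Bus2→Bus4→City: bottleneck 5, flow now 8.
Augment Plant→Sub4→Bus3→City: bottleneck 1, flow now 9.
Augment Plant→Sub4→Bus4→City: bottleneck 1, flow now 10.
Augment Plant→Sub4→Bus1→City: bottleneck 5, flow now 15.
Augment Plant→Sub1→Bus1→City: bottleneck 1, flow now 16.
No augmenting path remains; maximum flow = 16.
In the residual graph, reachable from Plant: {Plant, Bus2, Sub4, Sub1, Bus3, Bus4, Bus1}.
Min-cut edges: Bus3→City (4), Bus4→City (6), Bus1→City (6); capacity 4 + 6 + 6 = 16.
This cut is saturated, so no flow can exceed 16.

16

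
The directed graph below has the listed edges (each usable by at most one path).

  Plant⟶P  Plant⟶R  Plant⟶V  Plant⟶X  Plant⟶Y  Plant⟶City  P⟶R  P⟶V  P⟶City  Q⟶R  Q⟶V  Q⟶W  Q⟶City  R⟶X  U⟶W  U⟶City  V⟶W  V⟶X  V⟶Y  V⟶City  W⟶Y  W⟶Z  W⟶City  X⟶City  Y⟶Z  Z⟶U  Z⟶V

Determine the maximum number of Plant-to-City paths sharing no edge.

5

Assign every edge capacity 1; by Menger, the answer equals the max flow.
Path Plant→City (+1); total 1.
Path Plant→P→City (+1); total 2.
Path Plant→V→City (+1); total 3.
Path Plant→X→City (+1); total 4.
Path Plant→Y→Z→U→City (+1); total 5.
No residual Plant→City path; max flow = 5.
Certifying cut of size 5: {Plant→City, Plant→P, Plant→V, Plant→Y, X→City}.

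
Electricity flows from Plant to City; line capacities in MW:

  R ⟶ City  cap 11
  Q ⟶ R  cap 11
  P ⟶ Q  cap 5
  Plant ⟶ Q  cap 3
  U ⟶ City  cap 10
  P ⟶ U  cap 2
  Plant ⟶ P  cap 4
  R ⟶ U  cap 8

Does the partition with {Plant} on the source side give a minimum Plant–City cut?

Yes — it is a minimum cut (capacity 7).

Given cut capacity: 4 + 3 = 7.
Augment Plant→P→U→City: bottleneck 2, flow now 2.
Augment Plant→Q→R→City: bottleneck 3, flow now 5.
Augment Plant→P→Q→R→City: bottleneck 2, flow now 7.
No augmenting path remains; maximum flow = 7.
Cut capacity 7 equals the max flow, so it is a minimum cut.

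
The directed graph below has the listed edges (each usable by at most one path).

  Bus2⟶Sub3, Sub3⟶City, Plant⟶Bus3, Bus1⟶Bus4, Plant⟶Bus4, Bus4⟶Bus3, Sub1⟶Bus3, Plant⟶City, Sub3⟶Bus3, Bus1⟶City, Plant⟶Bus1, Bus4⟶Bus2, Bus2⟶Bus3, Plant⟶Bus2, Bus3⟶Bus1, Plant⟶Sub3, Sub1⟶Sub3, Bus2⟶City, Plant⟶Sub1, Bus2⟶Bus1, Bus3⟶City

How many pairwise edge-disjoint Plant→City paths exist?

Assign every edge capacity 1; by Menger, the answer equals the max flow.
Path Plant→City (+1); total 1.
Path Plant→Bus2→City (+1); total 2.
Path Plant→Sub3→City (+1); total 3.
Path Plant→Bus3→City (+1); total 4.
Path Plant→Bus1→City (+1); total 5.
No residual Plant→City path; max flow = 5.
Certifying cut of size 5: {Bus1→City, Bus2→City, Bus3→City, Plant→City, Sub3→City}.

5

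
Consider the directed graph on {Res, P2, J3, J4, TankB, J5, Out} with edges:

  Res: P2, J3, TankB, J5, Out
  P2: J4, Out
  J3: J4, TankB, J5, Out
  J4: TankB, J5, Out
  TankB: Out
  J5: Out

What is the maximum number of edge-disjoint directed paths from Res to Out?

Assign every edge capacity 1; by Menger, the answer equals the max flow.
Path Res→Out (+1); total 1.
Path Res→P2→Out (+1); total 2.
Path Res→J3→Out (+1); total 3.
Path Res→TankB→Out (+1); total 4.
Path Res→J5→Out (+1); total 5.
No residual Res→Out path; max flow = 5.
Certifying cut of size 5: {Res→J3, Res→J5, Res→Out, Res→P2, Res→TankB}.

5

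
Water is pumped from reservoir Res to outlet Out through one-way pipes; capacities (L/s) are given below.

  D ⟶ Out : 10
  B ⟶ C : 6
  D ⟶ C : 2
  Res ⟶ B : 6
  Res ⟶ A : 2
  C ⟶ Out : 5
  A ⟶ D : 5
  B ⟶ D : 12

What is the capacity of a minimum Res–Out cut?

Augment Res→A→D→Out: bottleneck 2, flow now 2.
Augment Res→B→C→Out: bottleneck 5, flow now 7.
Augment Res→B→D→Out: bottleneck 1, flow now 8.
No augmenting path remains; maximum flow = 8.
By max-flow min-cut, the minimum cut capacity equals the max flow.
In the residual graph, reachable from Res: {Res}.
Min-cut edges: Res→A (2), Res→B (6); capacity 2 + 6 = 8.

8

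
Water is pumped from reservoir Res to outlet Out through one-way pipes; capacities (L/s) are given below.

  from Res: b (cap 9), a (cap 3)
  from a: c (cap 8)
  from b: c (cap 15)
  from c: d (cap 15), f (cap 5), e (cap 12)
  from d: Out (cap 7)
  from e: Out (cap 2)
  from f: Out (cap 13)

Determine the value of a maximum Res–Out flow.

12

Augment Res→a→c→d→Out: bottleneck 3, flow now 3.
Augment Res→b→c→d→Out: bottleneck 4, flow now 7.
Augment Res→b→c→e→Out: bottleneck 2, flow now 9.
Augment Res→b→c→f→Out: bottleneck 3, flow now 12.
No augmenting path remains; maximum flow = 12.
In the residual graph, reachable from Res: {Res}.
Min-cut edges: Res→a (3), Res→b (9); capacity 3 + 9 = 12.
This cut is saturated, so no flow can exceed 12.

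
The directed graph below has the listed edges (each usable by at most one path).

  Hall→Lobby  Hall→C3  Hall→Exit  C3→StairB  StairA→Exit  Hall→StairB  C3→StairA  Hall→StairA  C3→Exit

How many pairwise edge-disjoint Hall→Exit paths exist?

Assign every edge capacity 1; by Menger, the answer equals the max flow.
Path Hall→Exit (+1); total 1.
Path Hall→C3→Exit (+1); total 2.
Path Hall→StairA→Exit (+1); total 3.
No residual Hall→Exit path; max flow = 3.
Certifying cut of size 3: {Hall→C3, Hall→Exit, Hall→StairA}.

3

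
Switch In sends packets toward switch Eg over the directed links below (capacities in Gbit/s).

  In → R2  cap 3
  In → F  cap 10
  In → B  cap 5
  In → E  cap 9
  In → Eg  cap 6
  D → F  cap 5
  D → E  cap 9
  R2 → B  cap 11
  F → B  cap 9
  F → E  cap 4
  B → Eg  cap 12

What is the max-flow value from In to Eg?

Augment In→Eg: bottleneck 6, flow now 6.
Augment In→B→Eg: bottleneck 5, flow now 11.
Augment In→R2→B→Eg: bottleneck 3, flow now 14.
Augment In→F→B→Eg: bottleneck 4, flow now 18.
No augmenting path remains; maximum flow = 18.
In the residual graph, reachable from In: {In, R2, F, B, E}.
Min-cut edges: In→Eg (6), B→Eg (12); capacity 6 + 12 = 18.
This cut is saturated, so no flow can exceed 18.

18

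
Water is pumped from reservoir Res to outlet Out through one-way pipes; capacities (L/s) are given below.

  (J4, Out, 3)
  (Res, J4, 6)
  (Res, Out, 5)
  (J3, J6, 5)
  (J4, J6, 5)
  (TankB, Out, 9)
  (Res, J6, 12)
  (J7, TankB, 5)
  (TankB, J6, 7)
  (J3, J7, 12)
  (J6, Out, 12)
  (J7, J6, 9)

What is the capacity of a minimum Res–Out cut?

20

Augment Res→Out: bottleneck 5, flow now 5.
Augment Res→J4→Out: bottleneck 3, flow now 8.
Augment Res→J6→Out: bottleneck 12, flow now 20.
No augmenting path remains; maximum flow = 20.
By max-flow min-cut, the minimum cut capacity equals the max flow.
In the residual graph, reachable from Res: {Res, J4, J6}.
Min-cut edges: Res→Out (5), J4→Out (3), J6→Out (12); capacity 5 + 3 + 12 = 20.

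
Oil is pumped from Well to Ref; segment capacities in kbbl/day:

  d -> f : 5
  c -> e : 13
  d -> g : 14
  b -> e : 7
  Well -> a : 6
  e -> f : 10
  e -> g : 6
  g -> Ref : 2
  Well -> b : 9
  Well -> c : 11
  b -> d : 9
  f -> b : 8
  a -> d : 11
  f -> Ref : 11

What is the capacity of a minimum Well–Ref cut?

13

Augment Well→a→d→f→Ref: bottleneck 5, flow now 5.
Augment Well→a→d→g→Ref: bottleneck 1, flow now 6.
Augment Well→b→d→g→Ref: bottleneck 1, flow now 7.
Augment Well→b→e→f→Ref: bottleneck 6, flow now 13.
No augmenting path remains; maximum flow = 13.
By max-flow min-cut, the minimum cut capacity equals the max flow.
In the residual graph, reachable from Well: {Well, a, b, c, d, e, f, g}.
Min-cut edges: f→Ref (11), g→Ref (2); capacity 11 + 2 = 13.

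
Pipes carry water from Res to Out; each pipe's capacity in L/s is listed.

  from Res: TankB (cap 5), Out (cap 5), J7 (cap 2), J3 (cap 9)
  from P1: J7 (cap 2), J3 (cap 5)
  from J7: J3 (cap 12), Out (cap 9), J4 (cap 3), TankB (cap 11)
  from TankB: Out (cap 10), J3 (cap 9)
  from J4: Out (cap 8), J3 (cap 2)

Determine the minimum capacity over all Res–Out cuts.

Augment Res→Out: bottleneck 5, flow now 5.
Augment Res→J7→Out: bottleneck 2, flow now 7.
Augment Res→TankB→Out: bottleneck 5, flow now 12.
No augmenting path remains; maximum flow = 12.
By max-flow min-cut, the minimum cut capacity equals the max flow.
In the residual graph, reachable from Res: {Res, J3}.
Min-cut edges: Res→J7 (2), Res→TankB (5), Res→Out (5); capacity 2 + 5 + 5 = 12.

12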